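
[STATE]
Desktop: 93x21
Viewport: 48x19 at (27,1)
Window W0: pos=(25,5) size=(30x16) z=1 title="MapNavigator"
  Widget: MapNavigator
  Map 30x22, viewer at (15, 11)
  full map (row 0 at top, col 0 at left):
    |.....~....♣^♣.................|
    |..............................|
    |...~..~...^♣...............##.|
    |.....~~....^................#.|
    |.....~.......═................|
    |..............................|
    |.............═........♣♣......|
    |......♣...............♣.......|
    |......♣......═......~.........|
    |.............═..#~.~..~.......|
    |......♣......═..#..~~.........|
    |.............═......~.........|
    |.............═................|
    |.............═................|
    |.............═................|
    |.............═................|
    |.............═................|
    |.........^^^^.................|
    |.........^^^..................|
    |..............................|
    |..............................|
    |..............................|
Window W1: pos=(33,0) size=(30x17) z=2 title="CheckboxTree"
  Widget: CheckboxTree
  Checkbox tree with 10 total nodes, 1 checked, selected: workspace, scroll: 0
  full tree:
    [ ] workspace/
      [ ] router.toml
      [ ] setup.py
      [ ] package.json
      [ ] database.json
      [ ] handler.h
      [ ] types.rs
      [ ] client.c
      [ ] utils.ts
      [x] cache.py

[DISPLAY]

      ┃ CheckboxTree               ┃            
      ┠────────────────────────────┨            
      ┃>[-] workspace/             ┃            
      ┃   [ ] router.toml          ┃            
━━━━━━┃   [ ] setup.py             ┃            
MapNav┃   [ ] package.json         ┃            
──────┃   [ ] database.json        ┃            
......┃   [ ] handler.h            ┃            
......┃   [ ] types.rs             ┃            
....♣.┃   [ ] client.c             ┃            
....♣.┃   [ ] utils.ts             ┃            
......┃   [x] cache.py             ┃            
....♣.┃                            ┃            
......┃                            ┃            
......┃                            ┃            
......┗━━━━━━━━━━━━━━━━━━━━━━━━━━━━┛            
...........═...............┃                    
...........═...............┃                    
...........═...............┃                    


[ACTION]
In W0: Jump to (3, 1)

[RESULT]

      ┃ CheckboxTree               ┃            
      ┠────────────────────────────┨            
      ┃>[-] workspace/             ┃            
      ┃   [ ] router.toml          ┃            
━━━━━━┃   [ ] setup.py             ┃            
MapNav┃   [ ] package.json         ┃            
──────┃   [ ] database.json        ┃            
      ┃   [ ] handler.h            ┃            
      ┃   [ ] types.rs             ┃            
      ┃   [ ] client.c             ┃            
      ┃   [ ] utils.ts             ┃            
      ┃   [x] cache.py             ┃            
      ┃                            ┃            
      ┃                            ┃            
      ┃                            ┃            
      ┗━━━━━━━━━━━━━━━━━━━━━━━━━━━━┛            
          .....~.......═...┃                    
          .................┃                    
          .............═...┃                    


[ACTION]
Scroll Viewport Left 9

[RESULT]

               ┃ CheckboxTree               ┃   
               ┠────────────────────────────┨   
               ┃>[-] workspace/             ┃   
               ┃   [ ] router.toml          ┃   
       ┏━━━━━━━┃   [ ] setup.py             ┃   
       ┃ MapNav┃   [ ] package.json         ┃   
       ┠───────┃   [ ] database.json        ┃   
       ┃       ┃   [ ] handler.h            ┃   
       ┃       ┃   [ ] types.rs             ┃   
       ┃       ┃   [ ] client.c             ┃   
       ┃       ┃   [ ] utils.ts             ┃   
       ┃       ┃   [x] cache.py             ┃   
       ┃       ┃                            ┃   
       ┃       ┃                            ┃   
       ┃       ┃                            ┃   
       ┃       ┗━━━━━━━━━━━━━━━━━━━━━━━━━━━━┛   
       ┃           .....~.......═...┃           
       ┃           .................┃           
       ┃           .............═...┃           


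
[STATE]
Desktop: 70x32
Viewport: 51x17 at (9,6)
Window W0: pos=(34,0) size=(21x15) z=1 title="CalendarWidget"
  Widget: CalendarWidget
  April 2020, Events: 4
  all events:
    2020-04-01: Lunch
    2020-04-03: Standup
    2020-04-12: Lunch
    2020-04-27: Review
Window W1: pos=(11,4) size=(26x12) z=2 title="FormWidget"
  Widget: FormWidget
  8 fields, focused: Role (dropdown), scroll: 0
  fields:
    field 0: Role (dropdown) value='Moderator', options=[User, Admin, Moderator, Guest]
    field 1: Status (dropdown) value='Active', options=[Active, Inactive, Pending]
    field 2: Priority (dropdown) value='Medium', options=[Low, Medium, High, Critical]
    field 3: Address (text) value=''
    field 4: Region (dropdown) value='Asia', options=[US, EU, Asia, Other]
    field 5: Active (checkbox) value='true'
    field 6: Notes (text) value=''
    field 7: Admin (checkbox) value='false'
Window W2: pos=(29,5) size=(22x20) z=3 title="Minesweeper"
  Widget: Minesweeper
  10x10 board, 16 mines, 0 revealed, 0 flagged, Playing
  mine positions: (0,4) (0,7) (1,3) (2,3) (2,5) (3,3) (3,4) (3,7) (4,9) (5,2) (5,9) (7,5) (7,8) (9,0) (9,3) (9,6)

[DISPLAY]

  ┠─────────────────┃ Minesweeper        ┃1 1┃     
  ┃> Role:       [Mo┠────────────────────┨8 1┃     
  ┃  Status:     [Ac┃■■■■■■■■■■          ┃5 2┃     
  ┃  Priority:   [Me┃■■■■■■■■■■          ┃   ┃     
  ┃  Address:    [  ┃■■■■■■■■■■          ┃   ┃     
  ┃  Region:     [As┃■■■■■■■■■■          ┃   ┃     
  ┃  Active:     [x]┃■■■■■■■■■■          ┃   ┃     
  ┃  Notes:      [  ┃■■■■■■■■■■          ┃   ┃     
  ┃  Admin:      [ ]┃■■■■■■■■■■          ┃━━━┛     
  ┗━━━━━━━━━━━━━━━━━┃■■■■■■■■■■          ┃         
                    ┃■■■■■■■■■■          ┃         
                    ┃■■■■■■■■■■          ┃         
                    ┃                    ┃         
                    ┃                    ┃         
                    ┃                    ┃         
                    ┃                    ┃         
                    ┃                    ┃         


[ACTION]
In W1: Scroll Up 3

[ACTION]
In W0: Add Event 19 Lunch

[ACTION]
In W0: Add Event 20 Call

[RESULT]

  ┠─────────────────┃ Minesweeper        ┃1 1┃     
  ┃> Role:       [Mo┠────────────────────┨8 1┃     
  ┃  Status:     [Ac┃■■■■■■■■■■          ┃25 ┃     
  ┃  Priority:   [Me┃■■■■■■■■■■          ┃   ┃     
  ┃  Address:    [  ┃■■■■■■■■■■          ┃   ┃     
  ┃  Region:     [As┃■■■■■■■■■■          ┃   ┃     
  ┃  Active:     [x]┃■■■■■■■■■■          ┃   ┃     
  ┃  Notes:      [  ┃■■■■■■■■■■          ┃   ┃     
  ┃  Admin:      [ ]┃■■■■■■■■■■          ┃━━━┛     
  ┗━━━━━━━━━━━━━━━━━┃■■■■■■■■■■          ┃         
                    ┃■■■■■■■■■■          ┃         
                    ┃■■■■■■■■■■          ┃         
                    ┃                    ┃         
                    ┃                    ┃         
                    ┃                    ┃         
                    ┃                    ┃         
                    ┃                    ┃         


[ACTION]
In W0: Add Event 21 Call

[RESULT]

  ┠─────────────────┃ Minesweeper        ┃1 1┃     
  ┃> Role:       [Mo┠────────────────────┨8 1┃     
  ┃  Status:     [Ac┃■■■■■■■■■■          ┃ 25┃     
  ┃  Priority:   [Me┃■■■■■■■■■■          ┃   ┃     
  ┃  Address:    [  ┃■■■■■■■■■■          ┃   ┃     
  ┃  Region:     [As┃■■■■■■■■■■          ┃   ┃     
  ┃  Active:     [x]┃■■■■■■■■■■          ┃   ┃     
  ┃  Notes:      [  ┃■■■■■■■■■■          ┃   ┃     
  ┃  Admin:      [ ]┃■■■■■■■■■■          ┃━━━┛     
  ┗━━━━━━━━━━━━━━━━━┃■■■■■■■■■■          ┃         
                    ┃■■■■■■■■■■          ┃         
                    ┃■■■■■■■■■■          ┃         
                    ┃                    ┃         
                    ┃                    ┃         
                    ┃                    ┃         
                    ┃                    ┃         
                    ┃                    ┃         


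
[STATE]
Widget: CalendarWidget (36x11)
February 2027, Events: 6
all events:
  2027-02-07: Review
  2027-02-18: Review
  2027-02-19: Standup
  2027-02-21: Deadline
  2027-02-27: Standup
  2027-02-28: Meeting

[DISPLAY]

           February 2027            
Mo Tu We Th Fr Sa Su                
 1  2  3  4  5  6  7*               
 8  9 10 11 12 13 14                
15 16 17 18* 19* 20 21*             
22 23 24 25 26 27* 28*              
                                    
                                    
                                    
                                    
                                    


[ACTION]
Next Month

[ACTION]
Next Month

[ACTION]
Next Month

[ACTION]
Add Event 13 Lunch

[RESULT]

              May 2027              
Mo Tu We Th Fr Sa Su                
                1  2                
 3  4  5  6  7  8  9                
10 11 12 13* 14 15 16               
17 18 19 20 21 22 23                
24 25 26 27 28 29 30                
31                                  
                                    
                                    
                                    


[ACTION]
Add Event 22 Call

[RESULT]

              May 2027              
Mo Tu We Th Fr Sa Su                
                1  2                
 3  4  5  6  7  8  9                
10 11 12 13* 14 15 16               
17 18 19 20 21 22* 23               
24 25 26 27 28 29 30                
31                                  
                                    
                                    
                                    


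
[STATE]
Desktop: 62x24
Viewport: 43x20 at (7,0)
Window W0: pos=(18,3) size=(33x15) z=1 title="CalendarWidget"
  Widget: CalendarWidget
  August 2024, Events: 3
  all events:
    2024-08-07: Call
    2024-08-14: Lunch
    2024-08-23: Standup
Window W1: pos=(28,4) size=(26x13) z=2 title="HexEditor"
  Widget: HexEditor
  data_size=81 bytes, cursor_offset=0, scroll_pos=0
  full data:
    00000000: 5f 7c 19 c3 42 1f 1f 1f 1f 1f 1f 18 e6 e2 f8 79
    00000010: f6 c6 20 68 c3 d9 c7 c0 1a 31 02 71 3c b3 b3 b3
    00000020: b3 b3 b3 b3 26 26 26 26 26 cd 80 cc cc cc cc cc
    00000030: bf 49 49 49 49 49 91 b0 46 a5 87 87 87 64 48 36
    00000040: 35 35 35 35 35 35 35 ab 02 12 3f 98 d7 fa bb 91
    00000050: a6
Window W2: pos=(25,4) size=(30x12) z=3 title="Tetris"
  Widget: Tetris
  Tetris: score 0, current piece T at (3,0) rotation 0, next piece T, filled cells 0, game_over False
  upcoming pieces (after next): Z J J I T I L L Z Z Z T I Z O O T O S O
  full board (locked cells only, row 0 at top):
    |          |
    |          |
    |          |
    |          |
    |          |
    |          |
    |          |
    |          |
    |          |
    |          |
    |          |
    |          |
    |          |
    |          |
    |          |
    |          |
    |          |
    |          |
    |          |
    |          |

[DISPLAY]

                                           
                                           
                                           
           ┏━━━━━━━━━━━━━━━━━━━━━━━━━━━━━━━
           ┃ Calen┏━━━━━━━━━━━━━━━━━━━━━━━━
           ┠──────┃ Tetris                 
           ┃      ┠────────────────────────
           ┃Mo Tu ┃          │Next:        
           ┃      ┃          │ ▒           
           ┃ 5  6 ┃          │▒▒▒          
           ┃12 13 ┃          │             
           ┃19 20 ┃          │             
           ┃26 27 ┃          │             
           ┃      ┃          │Score:       
           ┃      ┃          │0            
           ┃      ┗━━━━━━━━━━━━━━━━━━━━━━━━
           ┃         ┗━━━━━━━━━━━━━━━━━━━━━
           ┗━━━━━━━━━━━━━━━━━━━━━━━━━━━━━━━
                                           
                                           


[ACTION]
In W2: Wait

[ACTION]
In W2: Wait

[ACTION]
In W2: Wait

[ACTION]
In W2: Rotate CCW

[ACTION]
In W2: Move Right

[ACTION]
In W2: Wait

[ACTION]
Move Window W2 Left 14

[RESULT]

                                           
                                           
                                           
           ┏━━━━━━━━━━━━━━━━━━━━━━━━━━━━━━━
    ┏━━━━━━━━━━━━━━━━━━━━━━━━━━━━┓━━━━━━━━━
    ┃ Tetris                     ┃         
    ┠────────────────────────────┨─────────
    ┃          │Next:            ┃ 7c 19 c3
    ┃          │ ▒               ┃ c6 20 68
    ┃          │▒▒▒              ┃ b3 b3 b3
    ┃          │                 ┃ 49 49 49
    ┃          │                 ┃ 35 35 35
    ┃          │                 ┃         
    ┃          │Score:           ┃         
    ┃          │0                ┃         
    ┗━━━━━━━━━━━━━━━━━━━━━━━━━━━━┛         
           ┃         ┗━━━━━━━━━━━━━━━━━━━━━
           ┗━━━━━━━━━━━━━━━━━━━━━━━━━━━━━━━
                                           
                                           


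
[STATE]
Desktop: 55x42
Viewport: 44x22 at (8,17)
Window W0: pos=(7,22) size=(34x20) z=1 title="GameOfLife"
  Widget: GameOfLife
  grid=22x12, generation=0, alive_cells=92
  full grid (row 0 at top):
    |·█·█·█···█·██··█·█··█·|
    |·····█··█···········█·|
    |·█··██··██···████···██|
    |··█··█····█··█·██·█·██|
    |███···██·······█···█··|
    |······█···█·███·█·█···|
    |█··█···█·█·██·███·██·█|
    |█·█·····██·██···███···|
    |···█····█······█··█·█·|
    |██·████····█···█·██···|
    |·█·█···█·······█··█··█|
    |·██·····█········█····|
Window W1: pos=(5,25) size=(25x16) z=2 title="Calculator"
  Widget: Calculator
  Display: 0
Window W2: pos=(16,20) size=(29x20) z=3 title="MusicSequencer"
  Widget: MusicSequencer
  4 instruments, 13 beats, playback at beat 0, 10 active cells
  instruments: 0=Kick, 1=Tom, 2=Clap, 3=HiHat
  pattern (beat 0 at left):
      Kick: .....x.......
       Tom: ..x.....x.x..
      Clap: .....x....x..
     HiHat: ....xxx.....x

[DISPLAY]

                                            
                                            
                                            
        ┏━━━━━━━━━━━━━━━━━━━━━━━━━━━┓       
        ┃ MusicSequencer            ┃       
━━━━━━━━┠───────────────────────────┨       
 GameOfL┃      ▼123456789012        ┃       
────────┃  Kick·····█·······        ┃       
━━━━━━━━┃   Tom··█·····█·█··        ┃       
alculato┃  Clap·····█····█··        ┃       
────────┃ HiHat····███·····█        ┃       
        ┃                           ┃       
──┬───┬─┃                           ┃       
7 │ 8 │ ┃                           ┃       
──┼───┼─┃                           ┃       
4 │ 5 │ ┃                           ┃       
──┼───┼─┃                           ┃       
1 │ 2 │ ┃                           ┃       
──┼───┼─┃                           ┃       
0 │ . │ ┃                           ┃       
──┼───┼─┃                           ┃       
C │ MC│ ┃                           ┃       


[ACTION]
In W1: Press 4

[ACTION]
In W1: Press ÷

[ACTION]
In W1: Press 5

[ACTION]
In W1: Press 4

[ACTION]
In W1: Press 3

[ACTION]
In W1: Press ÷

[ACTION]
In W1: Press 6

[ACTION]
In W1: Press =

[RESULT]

                                            
                                            
                                            
        ┏━━━━━━━━━━━━━━━━━━━━━━━━━━━┓       
        ┃ MusicSequencer            ┃       
━━━━━━━━┠───────────────────────────┨       
 GameOfL┃      ▼123456789012        ┃       
────────┃  Kick·····█·······        ┃       
━━━━━━━━┃   Tom··█·····█·█··        ┃       
alculato┃  Clap·····█····█··        ┃       
────────┃ HiHat····███·····█        ┃       
       0┃                           ┃       
──┬───┬─┃                           ┃       
7 │ 8 │ ┃                           ┃       
──┼───┼─┃                           ┃       
4 │ 5 │ ┃                           ┃       
──┼───┼─┃                           ┃       
1 │ 2 │ ┃                           ┃       
──┼───┼─┃                           ┃       
0 │ . │ ┃                           ┃       
──┼───┼─┃                           ┃       
C │ MC│ ┃                           ┃       


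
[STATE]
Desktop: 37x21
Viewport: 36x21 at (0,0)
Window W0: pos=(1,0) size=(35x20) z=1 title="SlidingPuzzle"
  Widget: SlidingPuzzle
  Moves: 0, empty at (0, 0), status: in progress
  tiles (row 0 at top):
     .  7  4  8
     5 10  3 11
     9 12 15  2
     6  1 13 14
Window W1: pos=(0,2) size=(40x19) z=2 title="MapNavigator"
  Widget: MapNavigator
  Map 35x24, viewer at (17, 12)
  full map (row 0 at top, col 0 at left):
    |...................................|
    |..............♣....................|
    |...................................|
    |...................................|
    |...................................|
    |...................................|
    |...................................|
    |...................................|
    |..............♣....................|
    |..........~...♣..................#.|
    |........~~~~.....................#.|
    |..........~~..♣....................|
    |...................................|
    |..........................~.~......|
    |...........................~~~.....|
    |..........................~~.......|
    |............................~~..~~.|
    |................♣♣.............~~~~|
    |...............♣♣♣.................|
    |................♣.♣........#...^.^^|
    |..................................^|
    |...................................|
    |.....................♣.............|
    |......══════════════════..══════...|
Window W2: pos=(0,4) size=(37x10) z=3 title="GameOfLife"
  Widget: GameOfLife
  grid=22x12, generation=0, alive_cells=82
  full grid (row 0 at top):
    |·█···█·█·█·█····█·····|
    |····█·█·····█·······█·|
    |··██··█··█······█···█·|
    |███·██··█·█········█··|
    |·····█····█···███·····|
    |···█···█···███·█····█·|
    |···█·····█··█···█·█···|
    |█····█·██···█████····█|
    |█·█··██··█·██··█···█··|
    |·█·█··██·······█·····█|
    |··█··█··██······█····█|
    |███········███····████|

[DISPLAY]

 ┏━━━━━━━━━━━━━━━━━━━━━━━━━━━━━━━━━┓
 ┃ SlidingPuzzle                   ┃
┏━━━━━━━━━━━━━━━━━━━━━━━━━━━━━━━━━━━
┃ MapNavigator                      
┏━━━━━━━━━━━━━━━━━━━━━━━━━━━━━━━━━━━
┃ GameOfLife                        
┠───────────────────────────────────
┃Gen: 0                             
┃███·██··█·█········█··             
┃·····█····█···███·····             
┃···█···█···███·█····█·             
┃···█·····█··█···█·█···             
┃█····█·██···█████····█             
┗━━━━━━━━━━━━━━━━━━━━━━━━━━━━━━━━━━━
┃  ...........................~~~...
┃  ..........................~~.....
┃  ............................~~..~
┃  ................♣♣.............~~
┃  ...............♣♣♣...............
┃  ................♣.♣........#...^.
┗━━━━━━━━━━━━━━━━━━━━━━━━━━━━━━━━━━━


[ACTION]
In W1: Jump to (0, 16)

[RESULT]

 ┏━━━━━━━━━━━━━━━━━━━━━━━━━━━━━━━━━┓
 ┃ SlidingPuzzle                   ┃
┏━━━━━━━━━━━━━━━━━━━━━━━━━━━━━━━━━━━
┃ MapNavigator                      
┏━━━━━━━━━━━━━━━━━━━━━━━━━━━━━━━━━━━
┃ GameOfLife                        
┠───────────────────────────────────
┃Gen: 0                             
┃███·██··█·█········█··             
┃·····█····█···███·····             
┃···█···█···███·█····█·             
┃···█·····█··█···█·█···             
┃█····█·██···█████····█             
┗━━━━━━━━━━━━━━━━━━━━━━━━━━━━━━━━━━━
┃                   ...............♣
┃                   ................
┃                   ................
┃                   ................
┃                   ................
┃                   ......══════════
┗━━━━━━━━━━━━━━━━━━━━━━━━━━━━━━━━━━━


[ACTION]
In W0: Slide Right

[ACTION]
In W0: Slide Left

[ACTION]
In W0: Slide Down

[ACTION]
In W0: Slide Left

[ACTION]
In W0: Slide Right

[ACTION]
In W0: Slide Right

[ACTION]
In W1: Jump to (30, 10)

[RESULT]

 ┏━━━━━━━━━━━━━━━━━━━━━━━━━━━━━━━━━┓
 ┃ SlidingPuzzle                   ┃
┏━━━━━━━━━━━━━━━━━━━━━━━━━━━━━━━━━━━
┃ MapNavigator                      
┏━━━━━━━━━━━━━━━━━━━━━━━━━━━━━━━━━━━
┃ GameOfLife                        
┠───────────────────────────────────
┃Gen: 0                             
┃███·██··█·█········█··             
┃·····█····█···███·····             
┃···█···█···███·█····█·             
┃···█·····█··█···█·█···             
┃█····█·██···█████····█             
┗━━━━━━━━━━━━━━━━━━━━━━━━━━━━━━━━━━━
┃........................           
┃...............~.~......           
┃................~~~.....           
┃...............~~.......           
┃.................~~..~~.           
┃.....♣♣.............~~~~           
┗━━━━━━━━━━━━━━━━━━━━━━━━━━━━━━━━━━━


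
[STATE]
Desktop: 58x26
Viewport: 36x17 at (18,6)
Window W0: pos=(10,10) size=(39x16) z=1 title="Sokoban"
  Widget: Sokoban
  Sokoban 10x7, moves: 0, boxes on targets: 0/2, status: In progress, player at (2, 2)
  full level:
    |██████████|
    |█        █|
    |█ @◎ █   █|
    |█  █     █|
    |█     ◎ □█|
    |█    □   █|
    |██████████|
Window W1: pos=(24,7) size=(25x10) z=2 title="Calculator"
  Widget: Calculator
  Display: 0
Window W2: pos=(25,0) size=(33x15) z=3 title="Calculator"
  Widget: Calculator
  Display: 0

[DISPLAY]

       ┃├───┼───┼───┼───┤           
      ┏┃│ 4 │ 5 │ 6 │ × │           
      ┃┃├───┼───┼───┼───┤           
      ┠┃│ 1 │ 2 │ 3 │ - │           
━━━━━━┃┃├───┼───┼───┼───┤           
n     ┃┃│ 0 │ . │ = │ + │           
──────┃┃├───┼───┼───┼───┤           
███   ┃┃│ C │ MC│ MR│ M+│           
  █   ┃┗━━━━━━━━━━━━━━━━━━━━━━━━━━━━
  █   ┃└───┴───┴───┴───┘      ┃     
  █   ┗━━━━━━━━━━━━━━━━━━━━━━━┛     
 □█                           ┃     
  █                           ┃     
███                           ┃     
0  0/2                        ┃     
                              ┃     
                              ┃     


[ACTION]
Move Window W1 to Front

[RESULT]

       ┃├───┼───┼───┼───┤           
      ┏━━━━━━━━━━━━━━━━━━━━━━━┓     
      ┃ Calculator            ┃     
      ┠───────────────────────┨     
━━━━━━┃                      0┃     
n     ┃┌───┬───┬───┬───┐      ┃     
──────┃│ 7 │ 8 │ 9 │ ÷ │      ┃     
███   ┃├───┼───┼───┼───┤      ┃     
  █   ┃│ 4 │ 5 │ 6 │ × │      ┃━━━━━
  █   ┃└───┴───┴───┴───┘      ┃     
  █   ┗━━━━━━━━━━━━━━━━━━━━━━━┛     
 □█                           ┃     
  █                           ┃     
███                           ┃     
0  0/2                        ┃     
                              ┃     
                              ┃     


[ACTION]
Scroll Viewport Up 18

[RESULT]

       ┏━━━━━━━━━━━━━━━━━━━━━━━━━━━━
       ┃ Calculator                 
       ┠────────────────────────────
       ┃                            
       ┃┌───┬───┬───┬───┐           
       ┃│ 7 │ 8 │ 9 │ ÷ │           
       ┃├───┼───┼───┼───┤           
      ┏━━━━━━━━━━━━━━━━━━━━━━━┓     
      ┃ Calculator            ┃     
      ┠───────────────────────┨     
━━━━━━┃                      0┃     
n     ┃┌───┬───┬───┬───┐      ┃     
──────┃│ 7 │ 8 │ 9 │ ÷ │      ┃     
███   ┃├───┼───┼───┼───┤      ┃     
  █   ┃│ 4 │ 5 │ 6 │ × │      ┃━━━━━
  █   ┃└───┴───┴───┴───┘      ┃     
  █   ┗━━━━━━━━━━━━━━━━━━━━━━━┛     


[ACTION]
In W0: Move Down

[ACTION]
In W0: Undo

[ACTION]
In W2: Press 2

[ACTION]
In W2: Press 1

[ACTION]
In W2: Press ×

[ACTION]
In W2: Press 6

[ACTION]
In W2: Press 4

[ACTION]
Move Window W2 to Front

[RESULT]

       ┏━━━━━━━━━━━━━━━━━━━━━━━━━━━━
       ┃ Calculator                 
       ┠────────────────────────────
       ┃                            
       ┃┌───┬───┬───┬───┐           
       ┃│ 7 │ 8 │ 9 │ ÷ │           
       ┃├───┼───┼───┼───┤           
      ┏┃│ 4 │ 5 │ 6 │ × │           
      ┃┃├───┼───┼───┼───┤           
      ┠┃│ 1 │ 2 │ 3 │ - │           
━━━━━━┃┃├───┼───┼───┼───┤           
n     ┃┃│ 0 │ . │ = │ + │           
──────┃┃├───┼───┼───┼───┤           
███   ┃┃│ C │ MC│ MR│ M+│           
  █   ┃┗━━━━━━━━━━━━━━━━━━━━━━━━━━━━
  █   ┃└───┴───┴───┴───┘      ┃     
  █   ┗━━━━━━━━━━━━━━━━━━━━━━━┛     


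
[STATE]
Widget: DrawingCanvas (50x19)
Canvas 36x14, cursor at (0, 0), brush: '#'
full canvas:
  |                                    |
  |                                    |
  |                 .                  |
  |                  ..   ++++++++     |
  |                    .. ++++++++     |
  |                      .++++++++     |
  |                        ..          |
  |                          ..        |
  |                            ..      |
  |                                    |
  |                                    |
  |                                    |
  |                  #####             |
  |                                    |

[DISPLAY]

+                                                 
                                                  
                 .                                
                  ..   ++++++++                   
                    .. ++++++++                   
                      .++++++++                   
                        ..                        
                          ..                      
                            ..                    
                                                  
                                                  
                                                  
                  #####                           
                                                  
                                                  
                                                  
                                                  
                                                  
                                                  


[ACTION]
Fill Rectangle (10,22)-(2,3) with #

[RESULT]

+                                                 
                                                  
   ####################                           
   ####################++++++++                   
   ####################++++++++                   
   ####################++++++++                   
   #################### ..                        
   ####################   ..                      
   ####################     ..                    
   ####################                           
   ####################                           
                                                  
                  #####                           
                                                  
                                                  
                                                  
                                                  
                                                  
                                                  


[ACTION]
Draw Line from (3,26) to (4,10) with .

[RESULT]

+                                                 
                                                  
   ####################                           
   ###############.........++++                   
   #######........#####++++++++                   
   ####################++++++++                   
   #################### ..                        
   ####################   ..                      
   ####################     ..                    
   ####################                           
   ####################                           
                                                  
                  #####                           
                                                  
                                                  
                                                  
                                                  
                                                  
                                                  


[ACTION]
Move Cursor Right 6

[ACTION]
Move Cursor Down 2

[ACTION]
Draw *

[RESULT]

                                                  
                                                  
   ###*################                           
   ###############.........++++                   
   #######........#####++++++++                   
   ####################++++++++                   
   #################### ..                        
   ####################   ..                      
   ####################     ..                    
   ####################                           
   ####################                           
                                                  
                  #####                           
                                                  
                                                  
                                                  
                                                  
                                                  
                                                  


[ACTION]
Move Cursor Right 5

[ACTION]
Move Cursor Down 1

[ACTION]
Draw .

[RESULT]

                                                  
                                                  
   ###*################                           
   ########.######.........++++                   
   #######........#####++++++++                   
   ####################++++++++                   
   #################### ..                        
   ####################   ..                      
   ####################     ..                    
   ####################                           
   ####################                           
                                                  
                  #####                           
                                                  
                                                  
                                                  
                                                  
                                                  
                                                  


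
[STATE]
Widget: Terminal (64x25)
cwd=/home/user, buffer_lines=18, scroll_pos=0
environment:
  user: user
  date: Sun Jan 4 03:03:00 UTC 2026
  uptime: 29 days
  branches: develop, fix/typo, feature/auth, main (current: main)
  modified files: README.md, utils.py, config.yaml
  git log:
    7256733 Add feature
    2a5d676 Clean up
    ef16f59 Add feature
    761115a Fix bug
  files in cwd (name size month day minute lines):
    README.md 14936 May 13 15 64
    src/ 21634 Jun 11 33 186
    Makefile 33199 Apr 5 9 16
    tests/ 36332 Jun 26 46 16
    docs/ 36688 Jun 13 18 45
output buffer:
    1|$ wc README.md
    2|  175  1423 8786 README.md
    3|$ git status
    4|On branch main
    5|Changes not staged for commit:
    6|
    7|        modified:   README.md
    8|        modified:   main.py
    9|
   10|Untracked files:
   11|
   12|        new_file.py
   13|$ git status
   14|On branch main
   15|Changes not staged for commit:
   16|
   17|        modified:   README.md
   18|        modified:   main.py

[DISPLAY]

$ wc README.md                                                  
  175  1423 8786 README.md                                      
$ git status                                                    
On branch main                                                  
Changes not staged for commit:                                  
                                                                
        modified:   README.md                                   
        modified:   main.py                                     
                                                                
Untracked files:                                                
                                                                
        new_file.py                                             
$ git status                                                    
On branch main                                                  
Changes not staged for commit:                                  
                                                                
        modified:   README.md                                   
        modified:   main.py                                     
$ █                                                             
                                                                
                                                                
                                                                
                                                                
                                                                
                                                                


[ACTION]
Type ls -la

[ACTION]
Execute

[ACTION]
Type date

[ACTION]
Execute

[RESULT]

$ git status                                                    
On branch main                                                  
Changes not staged for commit:                                  
                                                                
        modified:   README.md                                   
        modified:   main.py                                     
                                                                
Untracked files:                                                
                                                                
        new_file.py                                             
$ git status                                                    
On branch main                                                  
Changes not staged for commit:                                  
                                                                
        modified:   README.md                                   
        modified:   main.py                                     
$ ls -la                                                        
-rw-r--r--  1 user group    14936 May 13 10:15 README.md        
drwxr-xr-x  1 user group    21634 Jun 11 10:33 src/             
-rw-r--r--  1 user group    33199 Apr  5 10:09 Makefile         
drwxr-xr-x  1 user group    36332 Jun 26 10:46 tests/           
drwxr-xr-x  1 user group    36688 Jun 13 10:18 docs/            
$ date                                                          
Sun Jan 4 03:03:00 UTC 2026                                     
$ █                                                             


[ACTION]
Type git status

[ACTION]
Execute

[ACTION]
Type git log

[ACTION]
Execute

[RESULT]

Changes not staged for commit:                                  
                                                                
        modified:   README.md                                   
        modified:   main.py                                     
$ ls -la                                                        
-rw-r--r--  1 user group    14936 May 13 10:15 README.md        
drwxr-xr-x  1 user group    21634 Jun 11 10:33 src/             
-rw-r--r--  1 user group    33199 Apr  5 10:09 Makefile         
drwxr-xr-x  1 user group    36332 Jun 26 10:46 tests/           
drwxr-xr-x  1 user group    36688 Jun 13 10:18 docs/            
$ date                                                          
Sun Jan 4 03:03:00 UTC 2026                                     
$ git status                                                    
On branch main                                                  
Changes not staged for commit:                                  
                                                                
        modified:   README.md                                   
        modified:   utils.py                                    
        modified:   config.yaml                                 
$ git log                                                       
7256733 Add feature                                             
2a5d676 Clean up                                                
ef16f59 Add feature                                             
761115a Fix bug                                                 
$ █                                                             
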